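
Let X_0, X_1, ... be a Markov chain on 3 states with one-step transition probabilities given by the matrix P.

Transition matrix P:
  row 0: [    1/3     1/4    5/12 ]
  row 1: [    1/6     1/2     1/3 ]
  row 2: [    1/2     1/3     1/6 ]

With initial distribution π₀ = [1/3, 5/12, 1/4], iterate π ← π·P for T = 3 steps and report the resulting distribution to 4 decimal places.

t=0: π = [0.3333, 0.4167, 0.2500]
t=1: π = [0.3056, 0.3750, 0.3194]
t=2: π = [0.3241, 0.3704, 0.3056]
t=3: π = [0.3225, 0.3681, 0.3094]

π = [0.3225, 0.3681, 0.3094]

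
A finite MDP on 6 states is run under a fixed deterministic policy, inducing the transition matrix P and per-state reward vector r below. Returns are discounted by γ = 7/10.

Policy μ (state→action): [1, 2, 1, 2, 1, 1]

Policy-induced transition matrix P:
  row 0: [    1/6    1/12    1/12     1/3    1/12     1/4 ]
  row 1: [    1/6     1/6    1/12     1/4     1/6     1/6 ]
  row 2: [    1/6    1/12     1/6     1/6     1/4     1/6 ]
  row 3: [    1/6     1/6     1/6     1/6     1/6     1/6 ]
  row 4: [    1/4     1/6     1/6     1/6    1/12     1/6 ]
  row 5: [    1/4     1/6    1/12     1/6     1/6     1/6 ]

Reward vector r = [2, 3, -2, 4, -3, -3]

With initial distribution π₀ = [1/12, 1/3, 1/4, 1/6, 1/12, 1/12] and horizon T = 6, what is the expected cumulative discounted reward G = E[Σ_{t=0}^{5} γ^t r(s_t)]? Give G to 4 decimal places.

t=0: π = [0.0833, 0.3333, 0.2500, 0.1667, 0.0833, 0.0833], E[r] = 0.8333, γ^t·E[r] = 0.833333, running G = 0.833333
t=1: π = [0.1806, 0.1389, 0.1250, 0.2083, 0.1736, 0.1736], E[r] = 0.3194, γ^t·E[r] = 0.223611, running G = 1.056944
t=2: π = [0.1956, 0.1412, 0.1256, 0.2083, 0.1476, 0.1817], E[r] = 0.4091, γ^t·E[r] = 0.200480, running G = 1.257425
t=3: π = [0.1941, 0.1399, 0.1235, 0.2110, 0.1485, 0.1830], E[r] = 0.4106, γ^t·E[r] = 0.140849, running G = 1.398274
t=4: π = [0.1943, 0.1402, 0.1236, 0.2107, 0.1484, 0.1828], E[r] = 0.4110, γ^t·E[r] = 0.098680, running G = 1.496954
t=5: π = [0.1943, 0.1402, 0.1236, 0.2107, 0.1484, 0.1829], E[r] = 0.4111, γ^t·E[r] = 0.069093, running G = 1.566046

G = 1.5660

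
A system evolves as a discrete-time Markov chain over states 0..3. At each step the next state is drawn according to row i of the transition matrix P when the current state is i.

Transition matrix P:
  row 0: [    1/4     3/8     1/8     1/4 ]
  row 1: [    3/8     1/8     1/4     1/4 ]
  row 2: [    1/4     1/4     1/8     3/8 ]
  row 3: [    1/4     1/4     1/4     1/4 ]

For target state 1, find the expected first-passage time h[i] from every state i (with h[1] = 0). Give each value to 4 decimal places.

First-step conditioning: h[1] = 0; for i ≠ 1, h[i] = 1 + Σ_k P[i][k]·h[k].
  h[0] = 1 + 1/4·h[0] + 1/8·h[2] + 1/4·h[3]
  h[2] = 1 + 1/4·h[0] + 1/8·h[2] + 3/8·h[3]
  h[3] = 1 + 1/4·h[0] + 1/4·h[2] + 1/4·h[3]
Solving the 3×3 linear system over states ≠ 1 gives exactly h = [28/9, 0, 32/9, 32/9] (h[1] = 0 is the target).

h = [3.1111, 0.0000, 3.5556, 3.5556]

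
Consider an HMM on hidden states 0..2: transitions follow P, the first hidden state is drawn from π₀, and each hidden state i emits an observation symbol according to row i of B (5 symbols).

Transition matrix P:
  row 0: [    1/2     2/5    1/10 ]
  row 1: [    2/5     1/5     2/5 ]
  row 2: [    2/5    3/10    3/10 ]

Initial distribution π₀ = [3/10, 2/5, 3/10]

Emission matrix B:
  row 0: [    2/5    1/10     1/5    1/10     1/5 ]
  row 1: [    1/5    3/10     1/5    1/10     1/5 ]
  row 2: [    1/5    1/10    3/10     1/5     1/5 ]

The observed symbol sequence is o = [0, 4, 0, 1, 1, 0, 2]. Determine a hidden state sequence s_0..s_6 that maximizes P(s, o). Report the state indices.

path = [0, 0, 0, 1, 1, 0, 0]

t=0: δ = [1.200e-01, 8.000e-02, 6.000e-02]  (obs o_0=0)
t=1: δ = [1.200e-02, 9.600e-03, 6.400e-03]  ψ = [0, 0, 1]  (obs o_1=4)
t=2: δ = [2.400e-03, 9.600e-04, 7.680e-04]  ψ = [0, 0, 1]  (obs o_2=0)
t=3: δ = [1.200e-04, 2.880e-04, 3.840e-05]  ψ = [0, 0, 1]  (obs o_3=1)
t=4: δ = [1.152e-05, 1.728e-05, 1.152e-05]  ψ = [1, 1, 1]  (obs o_4=1)
t=5: δ = [2.765e-06, 9.216e-07, 1.382e-06]  ψ = [1, 0, 1]  (obs o_5=0)
t=6: δ = [2.765e-07, 2.212e-07, 1.244e-07]  ψ = [0, 0, 2]  (obs o_6=2)
backtrack: best end state = 0; path = [0, 0, 0, 1, 1, 0, 0]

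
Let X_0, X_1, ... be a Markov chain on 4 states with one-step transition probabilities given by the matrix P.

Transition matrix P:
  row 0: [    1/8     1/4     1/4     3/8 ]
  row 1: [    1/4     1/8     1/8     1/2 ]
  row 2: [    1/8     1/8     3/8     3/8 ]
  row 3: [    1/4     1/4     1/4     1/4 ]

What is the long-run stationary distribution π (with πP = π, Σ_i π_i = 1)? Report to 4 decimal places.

Balance equations π_j = Σ_i π_i·P[i][j]:
  π_0 = 1/8·π_0 + 1/4·π_1 + 1/8·π_2 + 1/4·π_3
  π_1 = 1/4·π_0 + 1/8·π_1 + 1/8·π_2 + 1/4·π_3
  π_2 = 1/4·π_0 + 1/8·π_1 + 3/8·π_2 + 1/4·π_3
  normalize: π_0 + π_1 + π_2 + π_3 = 1
Solving the linear system gives exactly π = [6/31, 6/31, 8/31, 11/31].

π = [0.1935, 0.1935, 0.2581, 0.3548]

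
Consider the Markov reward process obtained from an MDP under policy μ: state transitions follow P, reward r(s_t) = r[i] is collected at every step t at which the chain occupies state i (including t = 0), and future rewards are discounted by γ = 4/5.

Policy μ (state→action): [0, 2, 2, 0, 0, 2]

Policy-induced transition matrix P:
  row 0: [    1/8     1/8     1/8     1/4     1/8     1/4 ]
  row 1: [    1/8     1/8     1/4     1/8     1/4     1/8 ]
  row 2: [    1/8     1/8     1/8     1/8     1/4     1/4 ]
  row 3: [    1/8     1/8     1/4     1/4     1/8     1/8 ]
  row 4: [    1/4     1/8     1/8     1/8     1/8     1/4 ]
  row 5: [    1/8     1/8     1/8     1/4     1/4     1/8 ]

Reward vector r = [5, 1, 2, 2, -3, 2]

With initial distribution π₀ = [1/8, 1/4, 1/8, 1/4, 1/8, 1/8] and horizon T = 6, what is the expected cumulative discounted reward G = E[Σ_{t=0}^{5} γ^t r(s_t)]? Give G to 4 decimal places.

t=0: π = [0.1250, 0.2500, 0.1250, 0.2500, 0.1250, 0.1250], E[r] = 1.5000, γ^t·E[r] = 1.500000, running G = 1.500000
t=1: π = [0.1406, 0.1250, 0.1875, 0.1875, 0.1875, 0.1719], E[r] = 1.3594, γ^t·E[r] = 1.087500, running G = 2.587500
t=2: π = [0.1484, 0.1250, 0.1641, 0.1875, 0.1855, 0.1895], E[r] = 1.3926, γ^t·E[r] = 0.891250, running G = 3.478750
t=3: π = [0.1482, 0.1250, 0.1641, 0.1907, 0.1848, 0.1873], E[r] = 1.3955, γ^t·E[r] = 0.714500, running G = 4.193250
t=4: π = [0.1481, 0.1250, 0.1645, 0.1908, 0.1845, 0.1871], E[r] = 1.3966, γ^t·E[r] = 0.572050, running G = 4.765300
t=5: π = [0.1481, 0.1250, 0.1645, 0.1908, 0.1846, 0.1871], E[r] = 1.3963, γ^t·E[r] = 0.457550, running G = 5.222850

G = 5.2229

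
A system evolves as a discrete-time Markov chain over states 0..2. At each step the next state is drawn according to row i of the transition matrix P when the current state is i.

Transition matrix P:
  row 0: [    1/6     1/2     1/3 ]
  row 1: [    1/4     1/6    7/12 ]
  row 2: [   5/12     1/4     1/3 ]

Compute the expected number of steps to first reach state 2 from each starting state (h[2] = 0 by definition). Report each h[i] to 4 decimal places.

First-step conditioning: h[2] = 0; for i ≠ 2, h[i] = 1 + Σ_k P[i][k]·h[k].
  h[0] = 1 + 1/6·h[0] + 1/2·h[1]
  h[1] = 1 + 1/4·h[0] + 1/6·h[1]
Solving the 2×2 linear system over states ≠ 2 gives exactly h = [96/41, 78/41, 0] (h[2] = 0 is the target).

h = [2.3415, 1.9024, 0.0000]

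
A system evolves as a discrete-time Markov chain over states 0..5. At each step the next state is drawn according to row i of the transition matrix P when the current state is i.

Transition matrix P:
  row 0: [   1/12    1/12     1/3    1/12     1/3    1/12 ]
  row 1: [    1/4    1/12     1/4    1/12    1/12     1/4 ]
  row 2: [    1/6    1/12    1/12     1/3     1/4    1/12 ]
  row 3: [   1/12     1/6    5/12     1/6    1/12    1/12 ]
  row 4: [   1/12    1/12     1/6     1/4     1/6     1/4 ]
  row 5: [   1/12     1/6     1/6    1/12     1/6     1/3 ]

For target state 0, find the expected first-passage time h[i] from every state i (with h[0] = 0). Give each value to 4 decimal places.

h = [0.0000, 6.9245, 7.6787, 8.0810, 8.3252, 8.2422]

First-step conditioning: h[0] = 0; for i ≠ 0, h[i] = 1 + Σ_k P[i][k]·h[k].
  h[1] = 1 + 1/12·h[1] + 1/4·h[2] + 1/12·h[3] + 1/12·h[4] + 1/4·h[5]
  h[2] = 1 + 1/12·h[1] + 1/12·h[2] + 1/3·h[3] + 1/4·h[4] + 1/12·h[5]
  h[3] = 1 + 1/6·h[1] + 5/12·h[2] + 1/6·h[3] + 1/12·h[4] + 1/12·h[5]
  h[4] = 1 + 1/12·h[1] + 1/6·h[2] + 1/4·h[3] + 1/6·h[4] + 1/4·h[5]
  h[5] = 1 + 1/6·h[1] + 1/6·h[2] + 1/12·h[3] + 1/6·h[4] + 1/3·h[5]
Solving the 5×5 linear system over states ≠ 0 gives exactly h = [0, 8891/1284, 6573/856, 2594/321, 21379/2568, 10583/1284] (h[0] = 0 is the target).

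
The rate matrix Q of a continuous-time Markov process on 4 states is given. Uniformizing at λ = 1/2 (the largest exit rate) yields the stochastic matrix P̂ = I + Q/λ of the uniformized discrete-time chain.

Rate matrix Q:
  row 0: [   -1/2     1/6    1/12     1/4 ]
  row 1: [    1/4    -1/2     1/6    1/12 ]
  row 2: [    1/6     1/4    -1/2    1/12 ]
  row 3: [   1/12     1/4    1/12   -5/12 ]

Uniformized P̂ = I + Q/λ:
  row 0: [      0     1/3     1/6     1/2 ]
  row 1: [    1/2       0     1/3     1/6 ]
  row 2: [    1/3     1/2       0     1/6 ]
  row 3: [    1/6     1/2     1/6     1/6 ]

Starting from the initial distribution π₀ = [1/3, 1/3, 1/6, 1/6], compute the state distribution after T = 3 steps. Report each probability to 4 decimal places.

π = [0.2616, 0.2986, 0.1898, 0.2500]

t=0: π = [0.3333, 0.3333, 0.1667, 0.1667]
t=1: π = [0.2500, 0.2778, 0.1944, 0.2778]
t=2: π = [0.2500, 0.3194, 0.1806, 0.2500]
t=3: π = [0.2616, 0.2986, 0.1898, 0.2500]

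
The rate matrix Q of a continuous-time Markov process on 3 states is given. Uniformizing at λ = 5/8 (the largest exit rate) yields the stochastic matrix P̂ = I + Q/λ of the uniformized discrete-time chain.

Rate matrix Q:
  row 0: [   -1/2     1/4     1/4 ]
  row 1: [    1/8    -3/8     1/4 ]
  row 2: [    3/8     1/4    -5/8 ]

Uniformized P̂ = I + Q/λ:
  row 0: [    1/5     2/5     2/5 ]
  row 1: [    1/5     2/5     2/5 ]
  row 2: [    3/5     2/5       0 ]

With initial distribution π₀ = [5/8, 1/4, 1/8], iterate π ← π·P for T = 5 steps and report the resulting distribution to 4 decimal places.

t=0: π = [0.6250, 0.2500, 0.1250]
t=1: π = [0.2500, 0.4000, 0.3500]
t=2: π = [0.3400, 0.4000, 0.2600]
t=3: π = [0.3040, 0.4000, 0.2960]
t=4: π = [0.3184, 0.4000, 0.2816]
t=5: π = [0.3126, 0.4000, 0.2874]

π = [0.3126, 0.4000, 0.2874]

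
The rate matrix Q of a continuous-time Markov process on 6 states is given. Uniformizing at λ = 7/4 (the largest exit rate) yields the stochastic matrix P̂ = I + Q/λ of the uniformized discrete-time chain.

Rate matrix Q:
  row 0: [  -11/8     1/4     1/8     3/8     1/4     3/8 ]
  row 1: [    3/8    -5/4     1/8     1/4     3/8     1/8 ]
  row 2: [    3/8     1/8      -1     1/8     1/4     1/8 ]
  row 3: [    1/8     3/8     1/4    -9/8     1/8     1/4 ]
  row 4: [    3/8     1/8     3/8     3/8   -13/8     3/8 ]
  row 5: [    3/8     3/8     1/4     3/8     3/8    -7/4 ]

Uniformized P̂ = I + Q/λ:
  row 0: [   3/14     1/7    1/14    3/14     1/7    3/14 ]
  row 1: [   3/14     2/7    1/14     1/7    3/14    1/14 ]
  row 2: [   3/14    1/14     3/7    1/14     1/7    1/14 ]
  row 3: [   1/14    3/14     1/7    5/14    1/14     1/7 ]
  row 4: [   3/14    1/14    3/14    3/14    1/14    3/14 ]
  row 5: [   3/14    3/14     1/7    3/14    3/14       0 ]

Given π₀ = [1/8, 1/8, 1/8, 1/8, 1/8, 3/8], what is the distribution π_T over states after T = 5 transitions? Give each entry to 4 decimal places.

t=0: π = [0.1250, 0.1250, 0.1250, 0.1250, 0.1250, 0.3750]
t=1: π = [0.1964, 0.1786, 0.1696, 0.2054, 0.1607, 0.0893]
t=2: π = [0.1849, 0.1658, 0.1760, 0.2066, 0.1358, 0.1307]
t=3: π = [0.1848, 0.1684, 0.1778, 0.2068, 0.1396, 0.1227]
t=4: π = [0.1847, 0.1678, 0.1784, 0.2064, 0.1389, 0.1238]
t=5: π = [0.1848, 0.1677, 0.1786, 0.2063, 0.1390, 0.1236]

π = [0.1848, 0.1677, 0.1786, 0.2063, 0.1390, 0.1236]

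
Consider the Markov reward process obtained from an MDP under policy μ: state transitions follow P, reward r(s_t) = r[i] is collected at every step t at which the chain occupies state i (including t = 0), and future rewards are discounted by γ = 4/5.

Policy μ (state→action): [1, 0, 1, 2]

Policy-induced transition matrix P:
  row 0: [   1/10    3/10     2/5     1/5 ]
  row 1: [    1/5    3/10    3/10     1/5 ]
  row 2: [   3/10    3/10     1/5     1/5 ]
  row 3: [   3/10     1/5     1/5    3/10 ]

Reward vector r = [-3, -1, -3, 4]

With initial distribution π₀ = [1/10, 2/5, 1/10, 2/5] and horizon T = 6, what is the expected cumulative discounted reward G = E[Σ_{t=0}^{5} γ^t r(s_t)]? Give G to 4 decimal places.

G = -1.7132

t=0: π = [0.1000, 0.4000, 0.1000, 0.4000], E[r] = 0.6000, γ^t·E[r] = 0.600000, running G = 0.600000
t=1: π = [0.2400, 0.2600, 0.2600, 0.2400], E[r] = -0.8000, γ^t·E[r] = -0.640000, running G = -0.040000
t=2: π = [0.2260, 0.2760, 0.2740, 0.2240], E[r] = -0.8800, γ^t·E[r] = -0.563200, running G = -0.603200
t=3: π = [0.2272, 0.2776, 0.2728, 0.2224], E[r] = -0.8880, γ^t·E[r] = -0.454656, running G = -1.057856
t=4: π = [0.2268, 0.2778, 0.2732, 0.2222], E[r] = -0.8888, γ^t·E[r] = -0.364052, running G = -1.421908
t=5: π = [0.2269, 0.2778, 0.2731, 0.2222], E[r] = -0.8889, γ^t·E[r] = -0.291268, running G = -1.713177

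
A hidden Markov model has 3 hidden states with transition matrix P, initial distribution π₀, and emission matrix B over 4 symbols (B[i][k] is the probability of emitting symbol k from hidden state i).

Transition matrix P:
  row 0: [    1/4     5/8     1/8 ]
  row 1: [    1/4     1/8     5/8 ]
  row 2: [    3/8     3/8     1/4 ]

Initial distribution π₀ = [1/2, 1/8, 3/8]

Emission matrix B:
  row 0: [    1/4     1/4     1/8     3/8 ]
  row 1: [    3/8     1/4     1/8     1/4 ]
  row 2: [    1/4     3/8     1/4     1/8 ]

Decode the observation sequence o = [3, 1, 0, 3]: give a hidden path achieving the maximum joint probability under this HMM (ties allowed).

path = [0, 1, 2, 0]

t=0: δ = [1.875e-01, 3.125e-02, 4.688e-02]  (obs o_0=3)
t=1: δ = [1.172e-02, 2.930e-02, 8.789e-03]  ψ = [0, 0, 0]  (obs o_1=1)
t=2: δ = [1.831e-03, 2.747e-03, 4.578e-03]  ψ = [1, 0, 1]  (obs o_2=0)
t=3: δ = [6.437e-04, 4.292e-04, 2.146e-04]  ψ = [2, 2, 1]  (obs o_3=3)
backtrack: best end state = 0; path = [0, 1, 2, 0]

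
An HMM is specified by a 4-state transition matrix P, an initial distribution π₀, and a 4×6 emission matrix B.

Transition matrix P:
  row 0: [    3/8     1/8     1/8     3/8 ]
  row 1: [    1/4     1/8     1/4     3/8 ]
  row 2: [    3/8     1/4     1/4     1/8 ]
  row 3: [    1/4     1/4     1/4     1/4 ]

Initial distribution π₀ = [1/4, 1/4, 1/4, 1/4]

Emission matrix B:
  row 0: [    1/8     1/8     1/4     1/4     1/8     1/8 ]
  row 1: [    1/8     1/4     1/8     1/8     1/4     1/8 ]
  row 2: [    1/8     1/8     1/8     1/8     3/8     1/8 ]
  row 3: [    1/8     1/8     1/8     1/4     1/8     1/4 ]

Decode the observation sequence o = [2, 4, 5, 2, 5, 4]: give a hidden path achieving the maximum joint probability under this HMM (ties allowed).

t=0: δ = [6.250e-02, 3.125e-02, 3.125e-02, 3.125e-02]  (obs o_0=2)
t=1: δ = [2.930e-03, 1.953e-03, 2.930e-03, 2.930e-03]  ψ = [0, 0, 0, 0]  (obs o_1=4)
t=2: δ = [1.373e-04, 9.155e-05, 9.155e-05, 2.747e-04]  ψ = [0, 2, 2, 0]  (obs o_2=5)
t=3: δ = [1.717e-05, 8.583e-06, 8.583e-06, 8.583e-06]  ψ = [3, 3, 3, 3]  (obs o_3=2)
t=4: δ = [8.047e-07, 2.682e-07, 2.682e-07, 1.609e-06]  ψ = [0, 0, 0, 0]  (obs o_4=5)
t=5: δ = [5.029e-08, 1.006e-07, 1.509e-07, 5.029e-08]  ψ = [3, 3, 3, 3]  (obs o_5=4)
backtrack: best end state = 2; path = [0, 0, 3, 0, 3, 2]

path = [0, 0, 3, 0, 3, 2]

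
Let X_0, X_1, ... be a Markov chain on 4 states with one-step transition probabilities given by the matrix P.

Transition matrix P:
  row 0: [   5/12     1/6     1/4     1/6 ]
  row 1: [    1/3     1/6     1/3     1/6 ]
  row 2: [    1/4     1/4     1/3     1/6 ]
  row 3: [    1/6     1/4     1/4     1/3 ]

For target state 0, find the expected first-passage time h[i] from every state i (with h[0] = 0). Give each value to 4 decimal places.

First-step conditioning: h[0] = 0; for i ≠ 0, h[i] = 1 + Σ_k P[i][k]·h[k].
  h[1] = 1 + 1/6·h[1] + 1/3·h[2] + 1/6·h[3]
  h[2] = 1 + 1/4·h[1] + 1/3·h[2] + 1/6·h[3]
  h[3] = 1 + 1/4·h[1] + 1/4·h[2] + 1/3·h[3]
Solving the 3×3 linear system over states ≠ 0 gives exactly h = [0, 720/197, 780/197, 858/197] (h[0] = 0 is the target).

h = [0.0000, 3.6548, 3.9594, 4.3553]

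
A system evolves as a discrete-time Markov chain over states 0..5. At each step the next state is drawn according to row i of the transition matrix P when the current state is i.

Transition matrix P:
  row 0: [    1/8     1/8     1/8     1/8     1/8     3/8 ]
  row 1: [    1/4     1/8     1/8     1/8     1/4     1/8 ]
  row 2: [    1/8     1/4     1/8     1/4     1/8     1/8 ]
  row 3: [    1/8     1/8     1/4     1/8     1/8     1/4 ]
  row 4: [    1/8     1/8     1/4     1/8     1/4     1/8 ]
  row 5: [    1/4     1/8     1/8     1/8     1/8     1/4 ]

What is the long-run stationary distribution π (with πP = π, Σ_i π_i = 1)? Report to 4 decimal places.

Balance equations π_j = Σ_i π_i·P[i][j]:
  π_0 = 1/8·π_0 + 1/4·π_1 + 1/8·π_2 + 1/8·π_3 + 1/8·π_4 + 1/4·π_5
  π_1 = 1/8·π_0 + 1/8·π_1 + 1/4·π_2 + 1/8·π_3 + 1/8·π_4 + 1/8·π_5
  π_2 = 1/8·π_0 + 1/8·π_1 + 1/8·π_2 + 1/4·π_3 + 1/4·π_4 + 1/8·π_5
  π_3 = 1/8·π_0 + 1/8·π_1 + 1/4·π_2 + 1/8·π_3 + 1/8·π_4 + 1/8·π_5
  π_4 = 1/8·π_0 + 1/4·π_1 + 1/8·π_2 + 1/8·π_3 + 1/4·π_4 + 1/8·π_5
  normalize: π_0 + π_1 + π_2 + π_3 + π_4 + π_5 = 1
Solving the linear system gives exactly π = [28/165, 8/55, 9/55, 8/55, 9/55, 7/33].

π = [0.1697, 0.1455, 0.1636, 0.1455, 0.1636, 0.2121]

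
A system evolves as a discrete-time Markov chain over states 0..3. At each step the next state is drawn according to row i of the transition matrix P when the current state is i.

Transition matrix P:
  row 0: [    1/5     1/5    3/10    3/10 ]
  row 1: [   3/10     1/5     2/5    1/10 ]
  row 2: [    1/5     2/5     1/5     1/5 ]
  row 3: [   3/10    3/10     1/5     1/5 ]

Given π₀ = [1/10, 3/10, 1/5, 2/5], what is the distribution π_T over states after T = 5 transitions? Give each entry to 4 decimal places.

π = [0.2473, 0.2757, 0.2798, 0.1972]

t=0: π = [0.1000, 0.3000, 0.2000, 0.4000]
t=1: π = [0.2700, 0.2800, 0.2700, 0.1800]
t=2: π = [0.2460, 0.2720, 0.2830, 0.1990]
t=3: π = [0.2471, 0.2765, 0.2790, 0.1974]
t=4: π = [0.2474, 0.2755, 0.2800, 0.1971]
t=5: π = [0.2473, 0.2757, 0.2798, 0.1972]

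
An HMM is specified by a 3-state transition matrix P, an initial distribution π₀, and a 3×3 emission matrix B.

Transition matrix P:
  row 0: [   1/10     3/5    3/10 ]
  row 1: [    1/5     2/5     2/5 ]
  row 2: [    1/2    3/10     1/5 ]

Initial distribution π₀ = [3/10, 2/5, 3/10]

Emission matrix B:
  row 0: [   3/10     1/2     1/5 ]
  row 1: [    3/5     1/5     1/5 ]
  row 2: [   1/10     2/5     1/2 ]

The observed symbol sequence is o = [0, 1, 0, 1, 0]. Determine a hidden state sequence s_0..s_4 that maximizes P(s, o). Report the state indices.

path = [1, 0, 1, 0, 1]

t=0: δ = [9.000e-02, 2.400e-01, 3.000e-02]  (obs o_0=0)
t=1: δ = [2.400e-02, 1.920e-02, 3.840e-02]  ψ = [1, 1, 1]  (obs o_1=1)
t=2: δ = [5.760e-03, 8.640e-03, 7.680e-04]  ψ = [2, 0, 1]  (obs o_2=0)
t=3: δ = [8.640e-04, 6.912e-04, 1.382e-03]  ψ = [1, 0, 1]  (obs o_3=1)
t=4: δ = [2.074e-04, 3.110e-04, 2.765e-05]  ψ = [2, 0, 1]  (obs o_4=0)
backtrack: best end state = 1; path = [1, 0, 1, 0, 1]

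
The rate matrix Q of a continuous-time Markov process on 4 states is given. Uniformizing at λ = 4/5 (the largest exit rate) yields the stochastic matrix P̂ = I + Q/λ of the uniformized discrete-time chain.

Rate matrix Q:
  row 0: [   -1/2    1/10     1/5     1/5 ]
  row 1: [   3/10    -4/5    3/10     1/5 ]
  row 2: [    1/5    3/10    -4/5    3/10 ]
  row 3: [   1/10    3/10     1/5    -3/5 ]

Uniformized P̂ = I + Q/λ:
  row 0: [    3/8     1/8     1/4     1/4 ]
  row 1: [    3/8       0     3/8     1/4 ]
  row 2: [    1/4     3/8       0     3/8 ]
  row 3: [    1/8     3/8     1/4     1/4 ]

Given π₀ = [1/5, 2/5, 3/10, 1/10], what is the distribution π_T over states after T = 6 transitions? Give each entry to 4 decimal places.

π = [0.2778, 0.2223, 0.2221, 0.2778]

t=0: π = [0.2000, 0.4000, 0.3000, 0.1000]
t=1: π = [0.3125, 0.1750, 0.2250, 0.2875]
t=2: π = [0.2750, 0.2313, 0.2156, 0.2781]
t=3: π = [0.2785, 0.2195, 0.2250, 0.2770]
t=4: π = [0.2776, 0.2230, 0.2212, 0.2781]
t=5: π = [0.2778, 0.2219, 0.2226, 0.2776]
t=6: π = [0.2778, 0.2223, 0.2221, 0.2778]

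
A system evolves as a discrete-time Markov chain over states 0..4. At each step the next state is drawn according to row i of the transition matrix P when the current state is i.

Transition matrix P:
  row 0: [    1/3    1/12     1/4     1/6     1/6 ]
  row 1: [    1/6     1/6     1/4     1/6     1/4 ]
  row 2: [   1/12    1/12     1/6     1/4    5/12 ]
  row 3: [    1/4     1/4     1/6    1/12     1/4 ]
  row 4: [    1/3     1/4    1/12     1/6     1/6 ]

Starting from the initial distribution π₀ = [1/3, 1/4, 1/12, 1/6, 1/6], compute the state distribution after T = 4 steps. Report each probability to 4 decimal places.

π = [0.2468, 0.1651, 0.1810, 0.1677, 0.2394]

t=0: π = [0.3333, 0.2500, 0.0833, 0.1667, 0.1667]
t=1: π = [0.2569, 0.1597, 0.2014, 0.1597, 0.2222]
t=2: π = [0.2431, 0.1603, 0.1829, 0.1701, 0.2436]
t=3: π = [0.2467, 0.1657, 0.1800, 0.1677, 0.2399]
t=4: π = [0.2468, 0.1651, 0.1810, 0.1677, 0.2394]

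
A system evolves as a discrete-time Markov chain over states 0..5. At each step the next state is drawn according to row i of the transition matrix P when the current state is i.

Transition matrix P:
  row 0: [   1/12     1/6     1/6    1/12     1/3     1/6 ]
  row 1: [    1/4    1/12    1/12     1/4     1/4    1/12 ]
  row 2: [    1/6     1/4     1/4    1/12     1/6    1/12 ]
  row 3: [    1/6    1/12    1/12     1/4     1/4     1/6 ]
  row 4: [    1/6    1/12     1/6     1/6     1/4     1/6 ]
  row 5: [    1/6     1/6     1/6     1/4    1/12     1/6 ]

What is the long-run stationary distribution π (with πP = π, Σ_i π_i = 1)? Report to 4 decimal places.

Balance equations π_j = Σ_i π_i·P[i][j]:
  π_0 = 1/12·π_0 + 1/4·π_1 + 1/6·π_2 + 1/6·π_3 + 1/6·π_4 + 1/6·π_5
  π_1 = 1/6·π_0 + 1/12·π_1 + 1/4·π_2 + 1/12·π_3 + 1/12·π_4 + 1/6·π_5
  π_2 = 1/6·π_0 + 1/12·π_1 + 1/4·π_2 + 1/12·π_3 + 1/6·π_4 + 1/6·π_5
  π_3 = 1/12·π_0 + 1/4·π_1 + 1/12·π_2 + 1/4·π_3 + 1/6·π_4 + 1/4·π_5
  π_4 = 1/3·π_0 + 1/4·π_1 + 1/6·π_2 + 1/4·π_3 + 1/4·π_4 + 1/12·π_5
  normalize: π_0 + π_1 + π_2 + π_3 + π_4 + π_5 = 1
Solving the linear system gives exactly π = [37459/228144, 30679/228144, 34997/228144, 2903/16296, 2159/9506, 32551/228144].

π = [0.1642, 0.1345, 0.1534, 0.1781, 0.2271, 0.1427]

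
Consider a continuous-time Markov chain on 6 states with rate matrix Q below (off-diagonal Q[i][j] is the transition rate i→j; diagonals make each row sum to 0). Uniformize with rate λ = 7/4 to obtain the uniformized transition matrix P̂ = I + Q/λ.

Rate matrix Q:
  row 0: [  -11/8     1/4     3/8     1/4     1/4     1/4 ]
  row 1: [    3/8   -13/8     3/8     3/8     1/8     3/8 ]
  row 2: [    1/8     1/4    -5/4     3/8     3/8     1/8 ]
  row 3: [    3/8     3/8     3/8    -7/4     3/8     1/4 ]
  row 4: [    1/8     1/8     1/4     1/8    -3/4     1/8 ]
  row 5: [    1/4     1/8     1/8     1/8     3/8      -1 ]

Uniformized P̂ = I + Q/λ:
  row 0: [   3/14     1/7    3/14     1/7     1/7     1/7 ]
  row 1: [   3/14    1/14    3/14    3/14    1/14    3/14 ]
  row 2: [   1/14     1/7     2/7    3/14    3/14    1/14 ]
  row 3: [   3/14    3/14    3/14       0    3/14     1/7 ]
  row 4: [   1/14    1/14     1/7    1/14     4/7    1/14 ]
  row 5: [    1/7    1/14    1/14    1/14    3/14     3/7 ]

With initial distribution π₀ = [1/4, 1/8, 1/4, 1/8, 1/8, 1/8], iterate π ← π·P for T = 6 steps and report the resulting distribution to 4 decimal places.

t=0: π = [0.2500, 0.1250, 0.2500, 0.1250, 0.1250, 0.1250]
t=1: π = [0.1518, 0.1250, 0.2054, 0.1339, 0.2232, 0.1607]
t=2: π = [0.1416, 0.1161, 0.1901, 0.1199, 0.2653, 0.1671]
t=3: π = [0.1373, 0.1122, 0.1850, 0.1167, 0.2823, 0.1664]
t=4: π = [0.1356, 0.1111, 0.1836, 0.1154, 0.2893, 0.1650]
t=5: π = [0.1349, 0.1107, 0.1832, 0.1150, 0.2920, 0.1642]
t=6: π = [0.1347, 0.1106, 0.1831, 0.1148, 0.2931, 0.1637]

π = [0.1347, 0.1106, 0.1831, 0.1148, 0.2931, 0.1637]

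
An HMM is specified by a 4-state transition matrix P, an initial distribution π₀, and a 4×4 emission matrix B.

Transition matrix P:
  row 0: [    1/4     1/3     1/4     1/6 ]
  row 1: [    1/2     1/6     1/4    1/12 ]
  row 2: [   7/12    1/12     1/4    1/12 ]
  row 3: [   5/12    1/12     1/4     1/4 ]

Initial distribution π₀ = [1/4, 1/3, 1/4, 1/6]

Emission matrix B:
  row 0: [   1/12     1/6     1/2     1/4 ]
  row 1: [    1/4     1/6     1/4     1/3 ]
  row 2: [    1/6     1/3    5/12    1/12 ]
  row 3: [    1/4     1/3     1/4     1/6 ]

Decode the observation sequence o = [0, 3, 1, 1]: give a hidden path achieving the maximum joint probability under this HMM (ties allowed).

path = [1, 0, 2, 0]

t=0: δ = [2.083e-02, 8.333e-02, 4.167e-02, 4.167e-02]  (obs o_0=0)
t=1: δ = [1.042e-02, 4.630e-03, 1.736e-03, 1.736e-03]  ψ = [1, 1, 1, 3]  (obs o_1=3)
t=2: δ = [4.340e-04, 5.787e-04, 8.681e-04, 5.787e-04]  ψ = [0, 0, 0, 0]  (obs o_2=1)
t=3: δ = [8.439e-05, 2.411e-05, 7.234e-05, 4.823e-05]  ψ = [2, 0, 2, 3]  (obs o_3=1)
backtrack: best end state = 0; path = [1, 0, 2, 0]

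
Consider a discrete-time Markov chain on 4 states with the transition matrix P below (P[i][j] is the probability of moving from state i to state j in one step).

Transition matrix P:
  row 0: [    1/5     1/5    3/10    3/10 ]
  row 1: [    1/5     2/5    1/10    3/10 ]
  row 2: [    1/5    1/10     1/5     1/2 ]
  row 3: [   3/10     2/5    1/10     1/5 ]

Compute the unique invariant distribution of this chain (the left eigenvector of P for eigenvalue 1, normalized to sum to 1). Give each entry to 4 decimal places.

Balance equations π_j = Σ_i π_i·P[i][j]:
  π_0 = 1/5·π_0 + 1/5·π_1 + 1/5·π_2 + 3/10·π_3
  π_1 = 1/5·π_0 + 2/5·π_1 + 1/10·π_2 + 2/5·π_3
  π_2 = 3/10·π_0 + 1/10·π_1 + 1/5·π_2 + 1/10·π_3
  normalize: π_0 + π_1 + π_2 + π_3 = 1
Solving the linear system gives exactly π = [227/986, 301/986, 80/493, 149/493].

π = [0.2302, 0.3053, 0.1623, 0.3022]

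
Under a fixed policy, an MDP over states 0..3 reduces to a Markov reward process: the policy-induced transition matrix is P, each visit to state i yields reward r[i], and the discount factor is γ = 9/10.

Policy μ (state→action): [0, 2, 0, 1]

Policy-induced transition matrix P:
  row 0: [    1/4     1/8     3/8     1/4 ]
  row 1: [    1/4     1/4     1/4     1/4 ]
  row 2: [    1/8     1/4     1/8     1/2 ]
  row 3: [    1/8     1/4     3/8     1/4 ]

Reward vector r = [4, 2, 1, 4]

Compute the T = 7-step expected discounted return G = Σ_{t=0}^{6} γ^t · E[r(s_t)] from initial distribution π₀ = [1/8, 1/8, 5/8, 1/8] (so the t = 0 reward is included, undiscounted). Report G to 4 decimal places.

G = 13.4626

t=0: π = [0.1250, 0.1250, 0.6250, 0.1250], E[r] = 1.8750, γ^t·E[r] = 1.875000, running G = 1.875000
t=1: π = [0.1563, 0.2344, 0.2031, 0.4063], E[r] = 2.9219, γ^t·E[r] = 2.629688, running G = 4.504688
t=2: π = [0.1738, 0.2305, 0.2949, 0.3008], E[r] = 2.6543, γ^t·E[r] = 2.149980, running G = 6.654668
t=3: π = [0.1755, 0.2283, 0.2725, 0.3237], E[r] = 2.7261, γ^t·E[r] = 1.987308, running G = 8.641976
t=4: π = [0.1755, 0.2281, 0.2784, 0.3181], E[r] = 2.7088, γ^t·E[r] = 1.777265, running G = 10.419241
t=5: π = [0.1754, 0.2281, 0.2769, 0.3196], E[r] = 2.7132, γ^t·E[r] = 1.602090, running G = 12.021331
t=6: π = [0.1754, 0.2281, 0.2773, 0.3192], E[r] = 2.7121, γ^t·E[r] = 1.441302, running G = 13.462633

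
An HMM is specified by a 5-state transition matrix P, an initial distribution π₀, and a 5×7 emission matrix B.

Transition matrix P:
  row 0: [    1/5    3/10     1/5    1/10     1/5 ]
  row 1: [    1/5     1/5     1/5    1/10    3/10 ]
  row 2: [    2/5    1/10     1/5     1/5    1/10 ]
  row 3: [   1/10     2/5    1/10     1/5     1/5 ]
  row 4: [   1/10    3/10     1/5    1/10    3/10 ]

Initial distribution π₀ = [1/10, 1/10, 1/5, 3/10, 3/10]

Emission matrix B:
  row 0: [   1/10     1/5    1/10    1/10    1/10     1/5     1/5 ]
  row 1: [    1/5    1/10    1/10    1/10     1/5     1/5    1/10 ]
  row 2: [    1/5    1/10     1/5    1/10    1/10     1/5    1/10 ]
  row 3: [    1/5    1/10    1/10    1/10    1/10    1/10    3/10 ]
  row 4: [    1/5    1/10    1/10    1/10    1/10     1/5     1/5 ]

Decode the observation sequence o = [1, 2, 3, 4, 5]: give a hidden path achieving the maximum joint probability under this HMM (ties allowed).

t=0: δ = [2.000e-02, 1.000e-02, 2.000e-02, 3.000e-02, 3.000e-02]  (obs o_0=1)
t=1: δ = [8.000e-04, 1.200e-03, 1.200e-03, 6.000e-04, 9.000e-04]  ψ = [2, 3, 4, 3, 4]  (obs o_1=2)
t=2: δ = [4.800e-05, 2.700e-05, 2.400e-05, 2.400e-05, 3.600e-05]  ψ = [2, 4, 1, 2, 1]  (obs o_2=3)
t=3: δ = [9.600e-07, 2.880e-06, 9.600e-07, 4.800e-07, 1.080e-06]  ψ = [0, 0, 0, 0, 4]  (obs o_3=4)
t=4: δ = [1.152e-07, 1.152e-07, 1.152e-07, 2.880e-08, 1.728e-07]  ψ = [1, 1, 1, 1, 1]  (obs o_4=5)
backtrack: best end state = 4; path = [4, 2, 0, 1, 4]

path = [4, 2, 0, 1, 4]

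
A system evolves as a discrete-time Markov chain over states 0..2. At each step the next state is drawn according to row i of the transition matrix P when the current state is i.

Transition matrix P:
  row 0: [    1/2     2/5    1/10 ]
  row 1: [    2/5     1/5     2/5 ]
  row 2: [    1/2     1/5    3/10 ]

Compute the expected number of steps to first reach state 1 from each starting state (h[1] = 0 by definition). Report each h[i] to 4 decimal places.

h = [2.6667, 0.0000, 3.3333]

First-step conditioning: h[1] = 0; for i ≠ 1, h[i] = 1 + Σ_k P[i][k]·h[k].
  h[0] = 1 + 1/2·h[0] + 1/10·h[2]
  h[2] = 1 + 1/2·h[0] + 3/10·h[2]
Solving the 2×2 linear system over states ≠ 1 gives exactly h = [8/3, 0, 10/3] (h[1] = 0 is the target).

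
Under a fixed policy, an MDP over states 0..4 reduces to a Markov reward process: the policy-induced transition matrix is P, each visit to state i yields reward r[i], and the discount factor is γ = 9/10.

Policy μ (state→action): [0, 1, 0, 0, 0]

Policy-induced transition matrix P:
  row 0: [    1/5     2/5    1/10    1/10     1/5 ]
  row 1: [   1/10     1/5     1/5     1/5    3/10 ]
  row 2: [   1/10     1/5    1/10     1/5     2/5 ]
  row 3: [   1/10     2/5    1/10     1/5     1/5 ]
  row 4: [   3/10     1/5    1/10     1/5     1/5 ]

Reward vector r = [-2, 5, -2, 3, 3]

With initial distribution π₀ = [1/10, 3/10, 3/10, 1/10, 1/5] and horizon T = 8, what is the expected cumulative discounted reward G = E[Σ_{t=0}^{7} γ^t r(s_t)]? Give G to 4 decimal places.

G = 11.3128

t=0: π = [0.1000, 0.3000, 0.3000, 0.1000, 0.2000], E[r] = 1.6000, γ^t·E[r] = 1.600000, running G = 1.600000
t=1: π = [0.1500, 0.2400, 0.1300, 0.1900, 0.2900], E[r] = 2.0800, γ^t·E[r] = 1.872000, running G = 3.472000
t=2: π = [0.1730, 0.2680, 0.1240, 0.1850, 0.2500], E[r] = 2.0510, γ^t·E[r] = 1.661310, running G = 5.133310
t=3: π = [0.1673, 0.2716, 0.1268, 0.1827, 0.2516], E[r] = 2.0727, γ^t·E[r] = 1.510998, running G = 6.644308
t=4: π = [0.1671, 0.2700, 0.1272, 0.1833, 0.2525], E[r] = 2.0690, γ^t·E[r] = 1.357438, running G = 8.001746
t=5: π = [0.1672, 0.2701, 0.1270, 0.1833, 0.2524], E[r] = 2.0691, γ^t·E[r] = 1.221773, running G = 9.223519
t=6: π = [0.1672, 0.2701, 0.1270, 0.1833, 0.2524], E[r] = 2.0691, γ^t·E[r] = 1.099622, running G = 10.323141
t=7: π = [0.1672, 0.2701, 0.1270, 0.1833, 0.2524], E[r] = 2.0691, γ^t·E[r] = 0.989660, running G = 11.312802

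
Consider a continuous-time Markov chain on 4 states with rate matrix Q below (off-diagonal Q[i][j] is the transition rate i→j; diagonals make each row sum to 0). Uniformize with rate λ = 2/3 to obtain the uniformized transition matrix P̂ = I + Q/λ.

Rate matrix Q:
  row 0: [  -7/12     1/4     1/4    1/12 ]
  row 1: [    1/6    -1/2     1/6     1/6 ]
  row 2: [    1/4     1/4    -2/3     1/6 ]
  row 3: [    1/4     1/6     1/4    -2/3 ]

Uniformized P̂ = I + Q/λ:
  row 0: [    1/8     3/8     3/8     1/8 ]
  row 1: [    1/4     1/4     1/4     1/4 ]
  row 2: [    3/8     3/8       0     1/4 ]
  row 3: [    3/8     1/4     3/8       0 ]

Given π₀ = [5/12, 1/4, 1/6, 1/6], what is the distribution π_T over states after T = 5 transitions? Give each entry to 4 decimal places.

π = [0.2684, 0.3139, 0.2448, 0.1728]

t=0: π = [0.4167, 0.2500, 0.1667, 0.1667]
t=1: π = [0.2396, 0.3229, 0.2813, 0.1563]
t=2: π = [0.2747, 0.3151, 0.2292, 0.1810]
t=3: π = [0.2669, 0.3130, 0.2497, 0.1704]
t=4: π = [0.2691, 0.3146, 0.2422, 0.1740]
t=5: π = [0.2684, 0.3139, 0.2448, 0.1728]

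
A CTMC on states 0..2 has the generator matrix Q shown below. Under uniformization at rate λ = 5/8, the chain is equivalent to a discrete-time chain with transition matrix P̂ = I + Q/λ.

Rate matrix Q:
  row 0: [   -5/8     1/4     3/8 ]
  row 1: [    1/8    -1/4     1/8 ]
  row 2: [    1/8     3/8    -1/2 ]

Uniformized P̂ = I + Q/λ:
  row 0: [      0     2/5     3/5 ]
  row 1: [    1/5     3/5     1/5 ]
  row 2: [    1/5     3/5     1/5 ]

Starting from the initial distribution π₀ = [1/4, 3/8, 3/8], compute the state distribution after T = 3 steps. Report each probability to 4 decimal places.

t=0: π = [0.2500, 0.3750, 0.3750]
t=1: π = [0.1500, 0.5500, 0.3000]
t=2: π = [0.1700, 0.5700, 0.2600]
t=3: π = [0.1660, 0.5660, 0.2680]

π = [0.1660, 0.5660, 0.2680]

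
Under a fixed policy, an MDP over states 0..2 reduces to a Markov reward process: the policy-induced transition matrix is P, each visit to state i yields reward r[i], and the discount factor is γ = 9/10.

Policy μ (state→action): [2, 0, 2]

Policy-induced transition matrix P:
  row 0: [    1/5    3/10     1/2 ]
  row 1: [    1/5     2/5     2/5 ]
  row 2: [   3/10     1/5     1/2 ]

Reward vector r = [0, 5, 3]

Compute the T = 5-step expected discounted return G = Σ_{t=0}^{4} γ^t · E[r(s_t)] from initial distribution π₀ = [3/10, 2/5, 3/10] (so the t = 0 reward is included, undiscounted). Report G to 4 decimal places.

t=0: π = [0.3000, 0.4000, 0.3000], E[r] = 2.9000, γ^t·E[r] = 2.900000, running G = 2.900000
t=1: π = [0.2300, 0.3100, 0.4600], E[r] = 2.9300, γ^t·E[r] = 2.637000, running G = 5.537000
t=2: π = [0.2460, 0.2850, 0.4690], E[r] = 2.8320, γ^t·E[r] = 2.293920, running G = 7.830920
t=3: π = [0.2469, 0.2816, 0.4715], E[r] = 2.8225, γ^t·E[r] = 2.057603, running G = 9.888523
t=4: π = [0.2472, 0.2810, 0.4718], E[r] = 2.8206, γ^t·E[r] = 1.850576, running G = 11.739098

G = 11.7391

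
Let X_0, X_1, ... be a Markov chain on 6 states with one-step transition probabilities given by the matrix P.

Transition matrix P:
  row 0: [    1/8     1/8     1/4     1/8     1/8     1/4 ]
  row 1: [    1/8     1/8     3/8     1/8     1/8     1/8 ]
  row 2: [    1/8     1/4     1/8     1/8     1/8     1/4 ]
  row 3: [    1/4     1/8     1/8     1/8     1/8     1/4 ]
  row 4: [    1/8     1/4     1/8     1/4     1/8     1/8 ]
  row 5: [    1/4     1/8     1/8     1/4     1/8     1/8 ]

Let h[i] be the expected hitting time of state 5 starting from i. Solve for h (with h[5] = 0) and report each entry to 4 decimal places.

First-step conditioning: h[5] = 0; for i ≠ 5, h[i] = 1 + Σ_k P[i][k]·h[k].
  h[0] = 1 + 1/8·h[0] + 1/8·h[1] + 1/4·h[2] + 1/8·h[3] + 1/8·h[4]
  h[1] = 1 + 1/8·h[0] + 1/8·h[1] + 3/8·h[2] + 1/8·h[3] + 1/8·h[4]
  h[2] = 1 + 1/8·h[0] + 1/4·h[1] + 1/8·h[2] + 1/8·h[3] + 1/8·h[4]
  h[3] = 1 + 1/4·h[0] + 1/8·h[1] + 1/8·h[2] + 1/8·h[3] + 1/8·h[4]
  h[4] = 1 + 1/8·h[0] + 1/4·h[1] + 1/8·h[2] + 1/4·h[3] + 1/8·h[4]
Solving the 5×5 linear system over states ≠ 5 gives exactly h = [36352/7761, 40960/7761, 12288/2587, 12096/2587, 13800/2587, 0] (h[5] = 0 is the target).

h = [4.6839, 5.2777, 4.7499, 4.6757, 5.3344, 0.0000]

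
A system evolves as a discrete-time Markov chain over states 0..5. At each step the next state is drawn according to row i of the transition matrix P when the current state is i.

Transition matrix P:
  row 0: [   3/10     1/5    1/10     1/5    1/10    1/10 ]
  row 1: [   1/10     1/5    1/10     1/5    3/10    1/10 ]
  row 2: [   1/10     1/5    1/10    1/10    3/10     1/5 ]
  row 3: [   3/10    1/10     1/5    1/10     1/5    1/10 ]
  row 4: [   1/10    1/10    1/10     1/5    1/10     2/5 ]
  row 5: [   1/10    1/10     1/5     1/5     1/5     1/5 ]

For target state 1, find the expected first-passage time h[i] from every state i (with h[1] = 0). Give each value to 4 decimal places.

h = [6.7186, 0.0000, 6.9212, 7.4327, 7.6523, 7.5914]

First-step conditioning: h[1] = 0; for i ≠ 1, h[i] = 1 + Σ_k P[i][k]·h[k].
  h[0] = 1 + 3/10·h[0] + 1/10·h[2] + 1/5·h[3] + 1/10·h[4] + 1/10·h[5]
  h[2] = 1 + 1/10·h[0] + 1/10·h[2] + 1/10·h[3] + 3/10·h[4] + 1/5·h[5]
  h[3] = 1 + 3/10·h[0] + 1/5·h[2] + 1/10·h[3] + 1/5·h[4] + 1/10·h[5]
  h[4] = 1 + 1/10·h[0] + 1/10·h[2] + 1/5·h[3] + 1/10·h[4] + 2/5·h[5]
  h[5] = 1 + 1/10·h[0] + 1/5·h[2] + 1/5·h[3] + 1/5·h[4] + 1/5·h[5]
Solving the 5×5 linear system over states ≠ 1 gives exactly h = [23710/3529, 0, 24425/3529, 26230/3529, 27005/3529, 26790/3529] (h[1] = 0 is the target).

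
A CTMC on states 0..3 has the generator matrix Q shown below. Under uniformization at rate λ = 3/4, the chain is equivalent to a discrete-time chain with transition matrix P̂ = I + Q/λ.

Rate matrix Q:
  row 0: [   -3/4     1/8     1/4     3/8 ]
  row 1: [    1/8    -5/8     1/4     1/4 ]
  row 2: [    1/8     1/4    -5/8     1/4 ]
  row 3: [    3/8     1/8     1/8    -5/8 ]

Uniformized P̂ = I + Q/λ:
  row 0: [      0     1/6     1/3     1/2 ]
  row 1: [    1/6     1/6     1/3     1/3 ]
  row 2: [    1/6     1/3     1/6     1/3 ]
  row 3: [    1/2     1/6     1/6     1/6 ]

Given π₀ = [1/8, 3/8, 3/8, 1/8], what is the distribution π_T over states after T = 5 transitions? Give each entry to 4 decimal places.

t=0: π = [0.1250, 0.3750, 0.3750, 0.1250]
t=1: π = [0.1875, 0.2292, 0.2500, 0.3333]
t=2: π = [0.2465, 0.2083, 0.2361, 0.3090]
t=3: π = [0.2286, 0.2060, 0.2425, 0.3229]
t=4: π = [0.2362, 0.2071, 0.2391, 0.3176]
t=5: π = [0.2332, 0.2065, 0.2405, 0.3198]

π = [0.2332, 0.2065, 0.2405, 0.3198]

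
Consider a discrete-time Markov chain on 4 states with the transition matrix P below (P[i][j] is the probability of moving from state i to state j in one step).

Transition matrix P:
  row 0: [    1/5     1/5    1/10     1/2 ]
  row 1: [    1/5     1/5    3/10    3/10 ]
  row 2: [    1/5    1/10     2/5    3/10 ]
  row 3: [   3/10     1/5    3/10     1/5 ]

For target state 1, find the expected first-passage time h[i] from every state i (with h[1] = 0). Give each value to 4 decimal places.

h = [5.6886, 0.0000, 6.4671, 5.8084]

First-step conditioning: h[1] = 0; for i ≠ 1, h[i] = 1 + Σ_k P[i][k]·h[k].
  h[0] = 1 + 1/5·h[0] + 1/10·h[2] + 1/2·h[3]
  h[2] = 1 + 1/5·h[0] + 2/5·h[2] + 3/10·h[3]
  h[3] = 1 + 3/10·h[0] + 3/10·h[2] + 1/5·h[3]
Solving the 3×3 linear system over states ≠ 1 gives exactly h = [950/167, 0, 1080/167, 970/167] (h[1] = 0 is the target).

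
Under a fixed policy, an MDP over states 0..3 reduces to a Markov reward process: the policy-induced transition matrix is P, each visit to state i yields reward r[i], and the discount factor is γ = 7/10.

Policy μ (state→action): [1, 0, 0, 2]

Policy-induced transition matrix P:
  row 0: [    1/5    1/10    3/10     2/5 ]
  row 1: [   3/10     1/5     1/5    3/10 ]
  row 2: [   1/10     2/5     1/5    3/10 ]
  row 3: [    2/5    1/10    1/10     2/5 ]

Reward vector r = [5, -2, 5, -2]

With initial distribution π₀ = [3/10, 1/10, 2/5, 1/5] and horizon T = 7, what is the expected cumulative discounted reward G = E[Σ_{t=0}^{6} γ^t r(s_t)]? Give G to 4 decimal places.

t=0: π = [0.3000, 0.1000, 0.4000, 0.2000], E[r] = 2.9000, γ^t·E[r] = 2.900000, running G = 2.900000
t=1: π = [0.2100, 0.2300, 0.2100, 0.3500], E[r] = 0.9400, γ^t·E[r] = 0.658000, running G = 3.558000
t=2: π = [0.2720, 0.1860, 0.1860, 0.3560], E[r] = 1.2060, γ^t·E[r] = 0.590940, running G = 4.148940
t=3: π = [0.2712, 0.1744, 0.1916, 0.3628], E[r] = 1.2396, γ^t·E[r] = 0.425183, running G = 4.574123
t=4: π = [0.2708, 0.1749, 0.1908, 0.3634], E[r] = 1.2318, γ^t·E[r] = 0.295746, running G = 4.869868
t=5: π = [0.2711, 0.1747, 0.1907, 0.3634], E[r] = 1.2328, γ^t·E[r] = 0.207201, running G = 5.077069
t=6: π = [0.2711, 0.1747, 0.1908, 0.3635], E[r] = 1.2330, γ^t·E[r] = 0.145056, running G = 5.222125

G = 5.2221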